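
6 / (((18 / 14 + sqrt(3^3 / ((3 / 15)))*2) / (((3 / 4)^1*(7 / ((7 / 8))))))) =-84 / 977 + 392*sqrt(15) / 977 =1.47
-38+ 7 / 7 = -37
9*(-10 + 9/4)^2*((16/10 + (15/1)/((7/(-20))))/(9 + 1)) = -2230.21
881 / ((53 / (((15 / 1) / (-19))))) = -13215 / 1007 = -13.12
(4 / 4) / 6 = 1 / 6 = 0.17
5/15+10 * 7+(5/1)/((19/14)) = 74.02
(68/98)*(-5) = -170/49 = -3.47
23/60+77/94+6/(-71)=223841/200220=1.12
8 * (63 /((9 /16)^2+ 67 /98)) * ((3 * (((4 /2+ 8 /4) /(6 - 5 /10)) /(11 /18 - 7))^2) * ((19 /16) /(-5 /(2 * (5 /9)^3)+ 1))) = -133437652992 /77890311785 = -1.71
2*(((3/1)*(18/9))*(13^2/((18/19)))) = 6422/3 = 2140.67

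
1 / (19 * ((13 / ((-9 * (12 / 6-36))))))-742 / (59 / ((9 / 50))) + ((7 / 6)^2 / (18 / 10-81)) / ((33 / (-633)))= -39718647653 / 57131989200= -0.70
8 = 8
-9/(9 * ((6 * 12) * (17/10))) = -5/612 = -0.01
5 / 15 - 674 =-673.67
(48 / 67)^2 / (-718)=-0.00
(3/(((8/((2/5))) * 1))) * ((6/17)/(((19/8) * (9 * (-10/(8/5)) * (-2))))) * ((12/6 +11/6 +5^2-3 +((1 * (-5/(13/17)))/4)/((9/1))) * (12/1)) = 19208/314925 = 0.06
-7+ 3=-4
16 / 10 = 8 / 5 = 1.60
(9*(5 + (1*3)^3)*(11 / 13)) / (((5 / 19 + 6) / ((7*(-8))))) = -481536 / 221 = -2178.90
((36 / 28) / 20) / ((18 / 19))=19 / 280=0.07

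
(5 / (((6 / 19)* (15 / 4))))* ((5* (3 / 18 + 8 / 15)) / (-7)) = -19 / 9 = -2.11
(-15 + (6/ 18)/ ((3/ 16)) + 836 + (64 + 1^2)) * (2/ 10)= 1598/ 9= 177.56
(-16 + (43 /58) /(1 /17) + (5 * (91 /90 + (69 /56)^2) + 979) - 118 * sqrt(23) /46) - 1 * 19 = 793327153 /818496 - 59 * sqrt(23) /23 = 956.95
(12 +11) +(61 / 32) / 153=112669 / 4896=23.01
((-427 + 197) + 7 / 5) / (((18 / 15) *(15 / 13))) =-1651 / 10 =-165.10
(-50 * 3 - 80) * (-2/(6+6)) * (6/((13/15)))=3450/13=265.38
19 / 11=1.73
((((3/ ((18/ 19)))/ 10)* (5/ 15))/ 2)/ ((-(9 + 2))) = -0.00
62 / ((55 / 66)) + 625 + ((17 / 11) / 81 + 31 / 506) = 143344507 / 204930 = 699.48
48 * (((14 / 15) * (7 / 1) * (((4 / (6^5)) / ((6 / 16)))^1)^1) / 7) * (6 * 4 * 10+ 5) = 10976 / 729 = 15.06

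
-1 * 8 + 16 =8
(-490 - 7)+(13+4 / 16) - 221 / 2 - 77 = -2685 / 4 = -671.25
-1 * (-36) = 36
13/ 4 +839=3369/ 4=842.25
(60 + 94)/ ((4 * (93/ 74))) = 2849/ 93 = 30.63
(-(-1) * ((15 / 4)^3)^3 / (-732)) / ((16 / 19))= -243474609375 / 1023410176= -237.91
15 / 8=1.88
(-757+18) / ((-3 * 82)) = 739 / 246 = 3.00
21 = 21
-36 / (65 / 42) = -1512 / 65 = -23.26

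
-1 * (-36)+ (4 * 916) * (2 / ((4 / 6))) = 11028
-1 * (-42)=42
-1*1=-1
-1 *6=-6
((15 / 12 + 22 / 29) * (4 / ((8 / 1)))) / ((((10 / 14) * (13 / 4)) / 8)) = 6524 / 1885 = 3.46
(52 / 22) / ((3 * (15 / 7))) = 0.37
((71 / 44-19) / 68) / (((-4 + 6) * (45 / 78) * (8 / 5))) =-195 / 1408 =-0.14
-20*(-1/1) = 20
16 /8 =2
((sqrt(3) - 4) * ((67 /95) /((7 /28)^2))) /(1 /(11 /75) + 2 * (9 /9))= -47168 /9215 + 11792 * sqrt(3) /9215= -2.90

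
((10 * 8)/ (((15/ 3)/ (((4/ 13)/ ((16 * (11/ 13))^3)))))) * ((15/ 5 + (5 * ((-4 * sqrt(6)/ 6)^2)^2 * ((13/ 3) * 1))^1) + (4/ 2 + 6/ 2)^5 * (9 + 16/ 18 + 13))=327097979/ 2299968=142.22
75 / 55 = 15 / 11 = 1.36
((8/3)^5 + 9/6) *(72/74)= 132530/999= 132.66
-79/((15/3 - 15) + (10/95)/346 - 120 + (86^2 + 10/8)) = -1038692/95549807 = -0.01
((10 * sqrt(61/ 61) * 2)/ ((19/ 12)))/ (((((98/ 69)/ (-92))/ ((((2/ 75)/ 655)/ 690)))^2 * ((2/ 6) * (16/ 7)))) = 2116/ 8737362265625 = 0.00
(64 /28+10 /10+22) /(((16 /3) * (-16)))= -531 /1792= -0.30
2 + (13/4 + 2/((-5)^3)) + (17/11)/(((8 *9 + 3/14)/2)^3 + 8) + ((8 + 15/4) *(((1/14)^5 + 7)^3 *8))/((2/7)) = 3564207397721817123136951556100187/31582933100264892780679168000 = 112852.32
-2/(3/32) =-64/3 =-21.33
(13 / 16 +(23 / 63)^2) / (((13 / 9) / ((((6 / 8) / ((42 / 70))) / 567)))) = 0.00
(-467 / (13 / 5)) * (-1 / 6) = 2335 / 78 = 29.94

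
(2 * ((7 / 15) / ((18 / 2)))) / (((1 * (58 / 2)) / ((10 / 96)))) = 7 / 18792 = 0.00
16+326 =342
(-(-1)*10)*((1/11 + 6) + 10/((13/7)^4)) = 21776970/314171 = 69.32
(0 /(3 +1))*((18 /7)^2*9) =0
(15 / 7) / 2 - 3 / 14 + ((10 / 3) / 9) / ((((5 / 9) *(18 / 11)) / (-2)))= 8 / 189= 0.04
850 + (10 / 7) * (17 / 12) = 35785 / 42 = 852.02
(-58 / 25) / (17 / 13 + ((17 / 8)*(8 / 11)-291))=8294 / 1030125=0.01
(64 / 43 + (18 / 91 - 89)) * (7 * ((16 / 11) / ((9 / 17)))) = -92931248 / 55341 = -1679.25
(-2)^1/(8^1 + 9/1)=-2/17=-0.12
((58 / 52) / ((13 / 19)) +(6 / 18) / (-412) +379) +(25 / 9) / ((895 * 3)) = 128086745375 / 336512124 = 380.63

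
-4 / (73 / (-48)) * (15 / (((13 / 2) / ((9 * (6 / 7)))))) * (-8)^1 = -2488320 / 6643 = -374.58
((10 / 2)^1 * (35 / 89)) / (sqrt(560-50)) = 35 * sqrt(510) / 9078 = 0.09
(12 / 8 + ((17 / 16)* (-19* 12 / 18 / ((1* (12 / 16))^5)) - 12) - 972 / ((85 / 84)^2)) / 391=-10707622181 / 4118813550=-2.60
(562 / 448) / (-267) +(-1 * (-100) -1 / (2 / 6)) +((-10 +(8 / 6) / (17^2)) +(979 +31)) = 18961108199 / 17284512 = 1097.00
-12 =-12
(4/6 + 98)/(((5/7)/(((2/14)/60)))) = 74/225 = 0.33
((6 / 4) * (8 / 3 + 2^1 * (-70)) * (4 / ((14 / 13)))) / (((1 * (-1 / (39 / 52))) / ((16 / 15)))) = 21424 / 35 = 612.11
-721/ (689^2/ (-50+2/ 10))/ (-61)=-179529/ 144789905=-0.00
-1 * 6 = -6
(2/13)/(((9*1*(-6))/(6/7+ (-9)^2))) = -191/819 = -0.23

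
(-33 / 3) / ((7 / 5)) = -55 / 7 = -7.86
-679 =-679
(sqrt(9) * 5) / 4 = 15 / 4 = 3.75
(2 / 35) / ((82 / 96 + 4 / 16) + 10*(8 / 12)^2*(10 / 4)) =288 / 61565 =0.00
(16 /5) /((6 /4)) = 32 /15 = 2.13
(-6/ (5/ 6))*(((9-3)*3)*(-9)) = 5832/ 5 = 1166.40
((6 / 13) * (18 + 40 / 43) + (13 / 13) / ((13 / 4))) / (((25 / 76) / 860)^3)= 262642332860416 / 1625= 161626050991.03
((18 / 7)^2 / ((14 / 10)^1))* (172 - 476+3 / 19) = -1435.06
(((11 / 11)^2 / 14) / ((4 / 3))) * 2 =3 / 28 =0.11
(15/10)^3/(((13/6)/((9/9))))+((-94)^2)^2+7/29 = 117736945881/1508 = 78074897.80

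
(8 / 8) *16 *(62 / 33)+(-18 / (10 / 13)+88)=15619 / 165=94.66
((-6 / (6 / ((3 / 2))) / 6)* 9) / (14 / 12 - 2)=27 / 10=2.70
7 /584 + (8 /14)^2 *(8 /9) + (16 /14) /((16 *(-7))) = 75211 /257544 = 0.29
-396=-396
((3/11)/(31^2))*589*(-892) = -50844/341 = -149.10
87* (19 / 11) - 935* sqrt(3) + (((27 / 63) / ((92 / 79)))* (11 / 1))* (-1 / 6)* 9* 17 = 666537 / 14168 - 935* sqrt(3) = -1572.42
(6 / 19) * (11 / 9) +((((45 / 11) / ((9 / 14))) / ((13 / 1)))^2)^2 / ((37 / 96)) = 471766263214 / 881902816509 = 0.53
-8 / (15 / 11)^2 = -968 / 225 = -4.30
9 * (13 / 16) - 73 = -1051 / 16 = -65.69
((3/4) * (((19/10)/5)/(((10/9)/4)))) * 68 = 8721/125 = 69.77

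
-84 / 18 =-14 / 3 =-4.67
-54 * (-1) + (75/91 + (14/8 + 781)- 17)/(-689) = 13263951/250796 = 52.89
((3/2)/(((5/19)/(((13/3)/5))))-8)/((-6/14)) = 357/50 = 7.14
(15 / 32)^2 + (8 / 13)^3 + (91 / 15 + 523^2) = 9230707756123 / 33745920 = 273535.52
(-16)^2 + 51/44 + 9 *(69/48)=270.10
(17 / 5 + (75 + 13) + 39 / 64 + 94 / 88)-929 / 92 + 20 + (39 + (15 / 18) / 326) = 5620999231 / 39589440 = 141.98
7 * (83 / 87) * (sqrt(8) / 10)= 581 * sqrt(2) / 435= 1.89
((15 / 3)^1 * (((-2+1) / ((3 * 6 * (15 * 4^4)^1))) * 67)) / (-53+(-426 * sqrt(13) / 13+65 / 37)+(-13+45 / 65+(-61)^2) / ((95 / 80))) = -716247620933 / 453295535694545664 - 30562378769 * sqrt(13) / 1813182142778182656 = -0.00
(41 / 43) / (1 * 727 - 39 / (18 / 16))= 123 / 89311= 0.00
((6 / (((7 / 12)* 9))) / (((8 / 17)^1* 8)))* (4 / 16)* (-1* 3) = -51 / 224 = -0.23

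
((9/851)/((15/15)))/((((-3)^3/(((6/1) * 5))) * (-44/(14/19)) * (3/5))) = 175/533577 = 0.00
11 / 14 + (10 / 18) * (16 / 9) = 2011 / 1134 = 1.77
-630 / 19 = -33.16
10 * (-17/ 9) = -170/ 9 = -18.89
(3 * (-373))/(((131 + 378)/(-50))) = 55950/509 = 109.92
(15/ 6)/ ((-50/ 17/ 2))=-1.70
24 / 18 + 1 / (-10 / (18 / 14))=1.20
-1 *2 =-2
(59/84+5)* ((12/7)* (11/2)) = 53.77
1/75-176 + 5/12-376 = -55157/100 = -551.57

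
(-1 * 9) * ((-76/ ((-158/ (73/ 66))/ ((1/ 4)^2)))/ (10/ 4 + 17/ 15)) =-62415/ 757768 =-0.08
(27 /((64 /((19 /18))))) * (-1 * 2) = -57 /64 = -0.89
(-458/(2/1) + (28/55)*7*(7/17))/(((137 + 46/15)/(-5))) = 3191145/392887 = 8.12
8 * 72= 576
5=5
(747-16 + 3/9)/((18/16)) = 17552/27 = 650.07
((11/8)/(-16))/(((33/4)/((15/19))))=-5/608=-0.01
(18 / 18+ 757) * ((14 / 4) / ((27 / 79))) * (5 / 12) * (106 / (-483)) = -7934365 / 11178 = -709.82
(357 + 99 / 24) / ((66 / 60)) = 14445 / 44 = 328.30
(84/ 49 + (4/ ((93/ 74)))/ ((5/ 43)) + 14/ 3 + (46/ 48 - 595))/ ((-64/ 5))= 14589917/ 333312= 43.77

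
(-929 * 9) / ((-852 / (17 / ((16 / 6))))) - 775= -1618663 / 2272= -712.44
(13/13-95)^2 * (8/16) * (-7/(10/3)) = -46389/5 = -9277.80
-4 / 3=-1.33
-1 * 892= -892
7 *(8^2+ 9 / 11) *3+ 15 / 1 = 15138 / 11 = 1376.18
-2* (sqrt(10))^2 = -20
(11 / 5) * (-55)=-121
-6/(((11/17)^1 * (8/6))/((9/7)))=-1377/154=-8.94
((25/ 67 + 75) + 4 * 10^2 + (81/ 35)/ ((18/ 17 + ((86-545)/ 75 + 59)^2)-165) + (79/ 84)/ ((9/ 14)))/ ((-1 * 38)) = -337761101008553/ 26916792262164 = -12.55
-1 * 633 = -633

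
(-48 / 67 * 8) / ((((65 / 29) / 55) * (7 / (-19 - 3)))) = 2694912 / 6097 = 442.01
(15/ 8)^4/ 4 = 50625/ 16384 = 3.09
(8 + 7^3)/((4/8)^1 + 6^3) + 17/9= 13679/3897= 3.51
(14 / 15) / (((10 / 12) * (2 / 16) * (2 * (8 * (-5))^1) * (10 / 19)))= -0.21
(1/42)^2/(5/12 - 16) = -1/27489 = -0.00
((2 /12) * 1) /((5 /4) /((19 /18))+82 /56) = 266 /4227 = 0.06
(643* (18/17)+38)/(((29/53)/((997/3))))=645717020/1479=436590.28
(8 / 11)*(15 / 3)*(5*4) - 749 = -7439 / 11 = -676.27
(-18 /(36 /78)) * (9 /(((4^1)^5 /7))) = -2457 /1024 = -2.40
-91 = -91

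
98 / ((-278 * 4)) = -49 / 556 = -0.09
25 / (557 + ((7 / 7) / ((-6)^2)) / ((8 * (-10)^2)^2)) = 576000000 / 12833280001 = 0.04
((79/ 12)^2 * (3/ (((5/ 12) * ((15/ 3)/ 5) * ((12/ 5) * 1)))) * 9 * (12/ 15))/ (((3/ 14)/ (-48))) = -209697.60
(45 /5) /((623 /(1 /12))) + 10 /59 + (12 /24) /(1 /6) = 466181 /147028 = 3.17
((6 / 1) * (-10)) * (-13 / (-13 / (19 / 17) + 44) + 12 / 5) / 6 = -2458 / 123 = -19.98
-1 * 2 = -2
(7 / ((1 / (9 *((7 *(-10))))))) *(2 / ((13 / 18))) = -158760 / 13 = -12212.31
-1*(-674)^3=306182024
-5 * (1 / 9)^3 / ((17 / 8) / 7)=-280 / 12393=-0.02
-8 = -8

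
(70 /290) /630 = 1 /2610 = 0.00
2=2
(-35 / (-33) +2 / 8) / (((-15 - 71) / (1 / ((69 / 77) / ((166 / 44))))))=-100513 / 1566576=-0.06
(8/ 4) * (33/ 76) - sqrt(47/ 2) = 33/ 38 - sqrt(94)/ 2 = -3.98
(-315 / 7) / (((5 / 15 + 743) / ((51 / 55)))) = -0.06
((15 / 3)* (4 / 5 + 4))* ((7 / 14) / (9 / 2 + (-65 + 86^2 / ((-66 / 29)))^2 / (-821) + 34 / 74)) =-793933272 / 885120043583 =-0.00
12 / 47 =0.26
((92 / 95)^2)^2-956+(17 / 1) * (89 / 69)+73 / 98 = -513563583006073 / 550769126250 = -932.45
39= 39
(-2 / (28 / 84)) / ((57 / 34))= -68 / 19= -3.58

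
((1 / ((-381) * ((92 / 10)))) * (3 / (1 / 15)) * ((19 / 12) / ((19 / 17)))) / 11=-425 / 257048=-0.00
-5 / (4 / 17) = -85 / 4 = -21.25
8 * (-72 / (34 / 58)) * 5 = -83520 / 17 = -4912.94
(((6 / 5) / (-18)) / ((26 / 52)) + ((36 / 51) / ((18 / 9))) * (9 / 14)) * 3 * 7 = 167 / 85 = 1.96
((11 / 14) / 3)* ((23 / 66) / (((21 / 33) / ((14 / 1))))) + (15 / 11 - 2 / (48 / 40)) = 2363 / 1386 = 1.70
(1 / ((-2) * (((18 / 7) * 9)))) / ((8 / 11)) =-77 / 2592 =-0.03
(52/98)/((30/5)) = 13/147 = 0.09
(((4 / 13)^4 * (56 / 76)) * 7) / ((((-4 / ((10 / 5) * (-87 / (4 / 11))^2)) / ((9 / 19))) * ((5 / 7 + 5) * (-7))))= 807778818 / 51552605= 15.67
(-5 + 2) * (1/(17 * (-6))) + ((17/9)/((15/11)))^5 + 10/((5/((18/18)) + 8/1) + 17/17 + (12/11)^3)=89757365827940003/15521661105243750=5.78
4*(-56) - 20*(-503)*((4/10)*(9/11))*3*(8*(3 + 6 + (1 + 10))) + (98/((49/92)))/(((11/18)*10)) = 86907736/55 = 1580140.65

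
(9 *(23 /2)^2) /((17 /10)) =700.15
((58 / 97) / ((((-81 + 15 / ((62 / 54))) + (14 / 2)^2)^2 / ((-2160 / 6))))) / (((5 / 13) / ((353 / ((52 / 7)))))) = -2479114764 / 33423193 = -74.17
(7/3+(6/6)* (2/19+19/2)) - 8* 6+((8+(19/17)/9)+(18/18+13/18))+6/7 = -516007/20349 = -25.36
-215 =-215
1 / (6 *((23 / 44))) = 22 / 69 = 0.32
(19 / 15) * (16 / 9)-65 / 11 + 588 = 867749 / 1485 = 584.34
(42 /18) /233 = 7 /699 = 0.01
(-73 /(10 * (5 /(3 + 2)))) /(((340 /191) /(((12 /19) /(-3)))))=13943 /16150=0.86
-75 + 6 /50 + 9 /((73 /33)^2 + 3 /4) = -73.29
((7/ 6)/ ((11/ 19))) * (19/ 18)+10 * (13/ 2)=79747/ 1188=67.13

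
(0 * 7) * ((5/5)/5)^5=0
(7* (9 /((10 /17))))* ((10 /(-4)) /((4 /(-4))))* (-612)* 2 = -327726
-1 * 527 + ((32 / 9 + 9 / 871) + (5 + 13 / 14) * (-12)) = -32626222 / 54873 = -594.58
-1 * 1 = -1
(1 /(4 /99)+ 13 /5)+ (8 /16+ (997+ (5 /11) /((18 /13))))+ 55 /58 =58920187 /57420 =1026.13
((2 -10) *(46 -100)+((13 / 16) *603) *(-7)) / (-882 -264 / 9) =143883 / 43744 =3.29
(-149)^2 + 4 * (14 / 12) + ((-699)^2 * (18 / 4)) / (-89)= -1334401 / 534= -2498.88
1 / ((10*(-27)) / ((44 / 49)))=-22 / 6615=-0.00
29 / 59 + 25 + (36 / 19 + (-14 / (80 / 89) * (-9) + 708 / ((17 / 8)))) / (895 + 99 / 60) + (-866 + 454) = -263815638593 / 683498362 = -385.98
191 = 191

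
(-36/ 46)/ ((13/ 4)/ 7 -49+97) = -504/ 31211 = -0.02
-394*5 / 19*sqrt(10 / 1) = -1970*sqrt(10) / 19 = -327.88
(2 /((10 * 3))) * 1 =1 /15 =0.07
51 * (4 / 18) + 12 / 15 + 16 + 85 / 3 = 847 / 15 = 56.47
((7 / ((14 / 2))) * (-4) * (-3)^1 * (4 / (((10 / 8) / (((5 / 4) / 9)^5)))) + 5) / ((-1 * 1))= -1575265 / 314928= -5.00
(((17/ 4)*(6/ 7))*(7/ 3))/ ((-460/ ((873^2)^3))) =-7525483079615035713/ 920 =-8179872912625038.82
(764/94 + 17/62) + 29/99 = 2508323/288486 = 8.69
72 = 72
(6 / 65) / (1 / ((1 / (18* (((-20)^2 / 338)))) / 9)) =13 / 27000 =0.00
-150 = -150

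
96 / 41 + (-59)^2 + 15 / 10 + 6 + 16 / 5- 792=1107837 / 410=2702.04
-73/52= -1.40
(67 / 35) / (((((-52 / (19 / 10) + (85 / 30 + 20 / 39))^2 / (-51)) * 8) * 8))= -208467753 / 78862385840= -0.00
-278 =-278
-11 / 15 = -0.73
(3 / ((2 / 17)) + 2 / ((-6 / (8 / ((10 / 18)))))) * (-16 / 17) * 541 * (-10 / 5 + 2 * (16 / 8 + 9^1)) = -210799.06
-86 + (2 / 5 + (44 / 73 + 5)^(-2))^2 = -60032835369301 / 699573324025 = -85.81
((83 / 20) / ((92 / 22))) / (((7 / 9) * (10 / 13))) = 1.66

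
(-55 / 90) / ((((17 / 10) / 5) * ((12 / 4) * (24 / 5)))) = -1375 / 11016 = -0.12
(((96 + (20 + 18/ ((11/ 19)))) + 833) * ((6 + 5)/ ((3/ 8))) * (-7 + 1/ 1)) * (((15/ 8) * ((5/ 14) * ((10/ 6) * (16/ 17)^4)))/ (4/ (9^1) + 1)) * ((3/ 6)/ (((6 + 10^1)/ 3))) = -74518272000/ 7600411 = -9804.51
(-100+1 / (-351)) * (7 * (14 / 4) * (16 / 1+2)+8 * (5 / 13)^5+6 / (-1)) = -5670126207955 / 130323843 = -43507.97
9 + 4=13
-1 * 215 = -215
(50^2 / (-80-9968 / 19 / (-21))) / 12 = -11875 / 3136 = -3.79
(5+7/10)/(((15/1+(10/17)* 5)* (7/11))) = 10659/21350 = 0.50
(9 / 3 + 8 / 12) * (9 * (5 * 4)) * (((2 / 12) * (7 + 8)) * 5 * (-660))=-5445000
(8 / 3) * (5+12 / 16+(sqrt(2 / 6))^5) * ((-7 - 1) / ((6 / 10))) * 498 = -305440 / 3 - 53120 * sqrt(3) / 81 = -102949.22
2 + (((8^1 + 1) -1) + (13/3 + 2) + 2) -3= 46/3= 15.33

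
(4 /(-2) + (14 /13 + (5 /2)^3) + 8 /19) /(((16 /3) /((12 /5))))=6.81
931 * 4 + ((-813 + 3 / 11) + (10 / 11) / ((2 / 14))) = 32094 / 11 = 2917.64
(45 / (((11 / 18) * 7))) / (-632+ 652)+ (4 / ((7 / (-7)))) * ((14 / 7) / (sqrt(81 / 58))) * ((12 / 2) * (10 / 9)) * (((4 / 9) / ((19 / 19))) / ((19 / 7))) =81 / 154 - 4480 * sqrt(58) / 4617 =-6.86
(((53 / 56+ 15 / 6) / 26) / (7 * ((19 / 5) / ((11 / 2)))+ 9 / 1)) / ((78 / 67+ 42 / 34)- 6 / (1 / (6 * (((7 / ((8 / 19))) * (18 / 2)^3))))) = -12090485 / 550628961719928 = -0.00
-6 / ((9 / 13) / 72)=-624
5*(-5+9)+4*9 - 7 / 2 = 105 / 2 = 52.50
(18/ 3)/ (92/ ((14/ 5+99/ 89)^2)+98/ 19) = 172771617/ 321596819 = 0.54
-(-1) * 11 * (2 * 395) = 8690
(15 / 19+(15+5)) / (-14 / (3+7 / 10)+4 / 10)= -73075 / 11894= -6.14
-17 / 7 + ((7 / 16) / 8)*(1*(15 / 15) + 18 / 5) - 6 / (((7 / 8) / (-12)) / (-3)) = -1115673 / 4480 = -249.03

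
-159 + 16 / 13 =-2051 / 13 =-157.77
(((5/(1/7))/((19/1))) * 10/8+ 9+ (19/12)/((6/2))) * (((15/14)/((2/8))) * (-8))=-23120/57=-405.61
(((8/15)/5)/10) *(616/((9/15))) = 2464/225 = 10.95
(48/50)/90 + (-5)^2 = 9379/375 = 25.01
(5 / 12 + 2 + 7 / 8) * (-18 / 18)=-79 / 24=-3.29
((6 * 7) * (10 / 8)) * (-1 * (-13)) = 1365 / 2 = 682.50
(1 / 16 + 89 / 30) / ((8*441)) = 727 / 846720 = 0.00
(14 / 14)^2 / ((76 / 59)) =0.78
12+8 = 20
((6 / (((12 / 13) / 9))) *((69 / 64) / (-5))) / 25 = -8073 / 16000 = -0.50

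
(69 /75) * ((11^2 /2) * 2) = 111.32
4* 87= 348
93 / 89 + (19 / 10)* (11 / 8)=26041 / 7120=3.66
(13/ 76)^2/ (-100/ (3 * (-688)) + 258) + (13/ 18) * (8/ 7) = 9999565927/ 12113194716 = 0.83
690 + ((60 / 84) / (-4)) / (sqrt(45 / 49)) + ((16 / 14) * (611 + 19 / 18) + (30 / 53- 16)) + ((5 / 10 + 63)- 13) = 9513199 / 6678- sqrt(5) / 12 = 1424.37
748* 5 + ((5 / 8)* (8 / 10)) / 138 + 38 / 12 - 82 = 1010483 / 276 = 3661.17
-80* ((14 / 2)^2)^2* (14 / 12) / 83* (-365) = 245382200 / 249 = 985470.68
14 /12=7 /6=1.17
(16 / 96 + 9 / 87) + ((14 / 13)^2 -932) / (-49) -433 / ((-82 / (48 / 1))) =16111991743 / 59076654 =272.73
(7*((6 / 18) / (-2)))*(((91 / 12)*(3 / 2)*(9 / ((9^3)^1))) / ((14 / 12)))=-0.14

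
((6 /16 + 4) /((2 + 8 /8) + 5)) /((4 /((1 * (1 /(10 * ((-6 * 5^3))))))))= -7 /384000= -0.00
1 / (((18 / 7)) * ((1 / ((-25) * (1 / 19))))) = -0.51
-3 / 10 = -0.30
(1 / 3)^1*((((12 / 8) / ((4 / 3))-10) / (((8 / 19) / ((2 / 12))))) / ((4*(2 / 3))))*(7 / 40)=-9443 / 122880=-0.08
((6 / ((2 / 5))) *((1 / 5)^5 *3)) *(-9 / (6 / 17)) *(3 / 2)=-1377 / 2500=-0.55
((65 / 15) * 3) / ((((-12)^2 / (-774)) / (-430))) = 30046.25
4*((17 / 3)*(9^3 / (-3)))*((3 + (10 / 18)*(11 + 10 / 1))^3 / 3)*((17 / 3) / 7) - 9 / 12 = -393890879 / 84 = -4689177.13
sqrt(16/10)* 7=14* sqrt(10)/5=8.85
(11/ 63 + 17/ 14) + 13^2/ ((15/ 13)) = 13307/ 90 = 147.86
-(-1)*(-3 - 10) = -13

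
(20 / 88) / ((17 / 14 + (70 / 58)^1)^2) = 412090 / 10629179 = 0.04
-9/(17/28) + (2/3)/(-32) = -12113/816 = -14.84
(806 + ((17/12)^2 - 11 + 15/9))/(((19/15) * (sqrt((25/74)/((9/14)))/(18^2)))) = 9315729 * sqrt(259)/532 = 281809.15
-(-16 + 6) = 10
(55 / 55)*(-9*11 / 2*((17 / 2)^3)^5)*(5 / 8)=-1416899410497358817535 / 524288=-2702521153444974.55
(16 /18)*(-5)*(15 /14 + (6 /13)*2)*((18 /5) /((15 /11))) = -10648 /455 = -23.40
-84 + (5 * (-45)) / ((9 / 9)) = -309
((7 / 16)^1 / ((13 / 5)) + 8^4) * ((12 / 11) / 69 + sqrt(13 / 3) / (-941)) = 852003 / 13156 - 284001 * sqrt(39) / 195728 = 55.70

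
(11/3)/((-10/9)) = -33/10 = -3.30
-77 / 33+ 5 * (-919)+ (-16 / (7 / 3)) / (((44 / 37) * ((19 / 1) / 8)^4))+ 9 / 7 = -4596.23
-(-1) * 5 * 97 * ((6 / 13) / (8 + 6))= 1455 / 91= 15.99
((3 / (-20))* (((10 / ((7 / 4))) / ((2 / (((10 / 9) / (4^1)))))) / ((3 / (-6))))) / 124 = 5 / 2604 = 0.00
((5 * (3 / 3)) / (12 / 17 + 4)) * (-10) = -85 / 8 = -10.62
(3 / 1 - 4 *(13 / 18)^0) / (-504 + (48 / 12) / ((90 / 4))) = 45 / 22672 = 0.00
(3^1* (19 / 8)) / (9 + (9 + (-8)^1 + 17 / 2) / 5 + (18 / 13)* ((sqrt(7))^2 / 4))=0.53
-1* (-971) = 971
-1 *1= -1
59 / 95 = 0.62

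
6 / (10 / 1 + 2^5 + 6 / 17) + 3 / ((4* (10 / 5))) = 31 / 60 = 0.52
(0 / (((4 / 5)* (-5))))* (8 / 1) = 0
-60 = -60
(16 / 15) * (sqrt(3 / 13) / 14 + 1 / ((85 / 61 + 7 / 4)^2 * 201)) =952576 / 1773691335 + 8 * sqrt(39) / 1365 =0.04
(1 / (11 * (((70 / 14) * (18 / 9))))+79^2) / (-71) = -686511 / 7810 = -87.90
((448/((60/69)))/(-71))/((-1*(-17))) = -2576/6035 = -0.43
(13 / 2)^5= 11602.91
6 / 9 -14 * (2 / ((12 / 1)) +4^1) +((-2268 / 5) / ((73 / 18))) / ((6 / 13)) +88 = -212.00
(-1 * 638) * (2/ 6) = -638/ 3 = -212.67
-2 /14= -1 /7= -0.14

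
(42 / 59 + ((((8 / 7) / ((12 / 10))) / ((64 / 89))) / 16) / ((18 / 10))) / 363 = 0.00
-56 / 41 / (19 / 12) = -0.86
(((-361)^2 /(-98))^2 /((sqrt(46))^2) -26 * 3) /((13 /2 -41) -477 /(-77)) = -186440142779 /137552604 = -1355.41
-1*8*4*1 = -32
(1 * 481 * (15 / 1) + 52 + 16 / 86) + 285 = 324744 / 43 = 7552.19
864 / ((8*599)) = 108 / 599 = 0.18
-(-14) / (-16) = -7 / 8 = -0.88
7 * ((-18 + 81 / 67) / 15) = -525 / 67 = -7.84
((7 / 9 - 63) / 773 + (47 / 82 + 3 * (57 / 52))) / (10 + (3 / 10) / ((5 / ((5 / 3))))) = 280415305 / 749032362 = 0.37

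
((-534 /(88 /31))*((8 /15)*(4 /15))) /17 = -22072 /14025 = -1.57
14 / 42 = 1 / 3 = 0.33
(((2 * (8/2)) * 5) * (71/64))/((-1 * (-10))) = 71/16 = 4.44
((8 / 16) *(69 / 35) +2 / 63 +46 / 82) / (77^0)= 40771 / 25830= 1.58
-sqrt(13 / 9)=-sqrt(13) / 3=-1.20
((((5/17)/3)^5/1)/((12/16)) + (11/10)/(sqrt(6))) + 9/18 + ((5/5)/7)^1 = 11 * sqrt(6)/60 + 9315856777/14491060542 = 1.09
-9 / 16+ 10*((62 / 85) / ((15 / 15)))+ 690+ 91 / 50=4750151 / 6800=698.55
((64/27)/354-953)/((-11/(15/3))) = 22771775/52569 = 433.18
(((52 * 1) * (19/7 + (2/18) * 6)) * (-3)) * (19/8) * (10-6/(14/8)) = -403351/49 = -8231.65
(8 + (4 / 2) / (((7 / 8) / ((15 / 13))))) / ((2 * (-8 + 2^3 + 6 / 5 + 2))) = 605 / 364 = 1.66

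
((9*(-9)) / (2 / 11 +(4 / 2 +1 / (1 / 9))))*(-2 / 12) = 99 / 82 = 1.21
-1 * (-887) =887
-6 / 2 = -3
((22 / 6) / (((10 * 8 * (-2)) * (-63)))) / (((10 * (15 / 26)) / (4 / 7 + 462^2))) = 6676813 / 496125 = 13.46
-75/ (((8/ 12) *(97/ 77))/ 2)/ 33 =-525/ 97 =-5.41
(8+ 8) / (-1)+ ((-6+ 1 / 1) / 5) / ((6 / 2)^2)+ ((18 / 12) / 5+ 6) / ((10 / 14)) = -3281 / 450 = -7.29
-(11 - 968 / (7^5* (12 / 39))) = -181731 / 16807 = -10.81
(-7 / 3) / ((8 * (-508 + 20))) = 7 / 11712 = 0.00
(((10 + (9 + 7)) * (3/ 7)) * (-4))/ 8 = -39/ 7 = -5.57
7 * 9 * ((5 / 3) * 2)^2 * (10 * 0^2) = 0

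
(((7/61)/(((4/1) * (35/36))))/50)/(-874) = -9/13328500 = -0.00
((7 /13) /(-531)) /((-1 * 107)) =7 /738621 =0.00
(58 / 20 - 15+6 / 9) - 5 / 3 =-131 / 10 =-13.10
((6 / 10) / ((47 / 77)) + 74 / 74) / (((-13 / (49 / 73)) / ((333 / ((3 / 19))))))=-48156906 / 223015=-215.94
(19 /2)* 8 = 76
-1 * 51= -51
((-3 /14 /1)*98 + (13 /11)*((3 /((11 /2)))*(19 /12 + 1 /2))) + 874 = 206751 /242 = 854.34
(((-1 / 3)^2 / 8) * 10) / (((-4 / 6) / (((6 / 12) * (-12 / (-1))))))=-5 / 4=-1.25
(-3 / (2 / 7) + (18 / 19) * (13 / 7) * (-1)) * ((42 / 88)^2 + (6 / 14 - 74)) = 3241280733 / 3604832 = 899.15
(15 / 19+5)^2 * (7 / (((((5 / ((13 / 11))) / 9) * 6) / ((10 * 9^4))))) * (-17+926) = 1790973884700 / 361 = 4961146495.01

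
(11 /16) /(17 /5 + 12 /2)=55 /752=0.07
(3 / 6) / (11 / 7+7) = 7 / 120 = 0.06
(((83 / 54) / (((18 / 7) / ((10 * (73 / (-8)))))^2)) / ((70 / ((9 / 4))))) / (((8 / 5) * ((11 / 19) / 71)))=104417625025 / 21897216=4768.53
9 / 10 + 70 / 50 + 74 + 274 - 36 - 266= 483 / 10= 48.30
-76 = -76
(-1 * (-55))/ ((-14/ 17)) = -935/ 14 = -66.79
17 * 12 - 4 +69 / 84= 5623 / 28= 200.82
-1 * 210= -210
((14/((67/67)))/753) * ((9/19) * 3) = 126/4769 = 0.03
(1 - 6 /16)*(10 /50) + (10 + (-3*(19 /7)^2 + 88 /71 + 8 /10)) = -1382917 /139160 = -9.94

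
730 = 730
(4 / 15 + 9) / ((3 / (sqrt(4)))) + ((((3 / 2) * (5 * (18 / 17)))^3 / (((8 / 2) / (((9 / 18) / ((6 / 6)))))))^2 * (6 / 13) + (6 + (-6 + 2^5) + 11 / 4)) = 835708526949967 / 451855291680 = 1849.50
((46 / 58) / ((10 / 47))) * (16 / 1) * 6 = 51888 / 145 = 357.85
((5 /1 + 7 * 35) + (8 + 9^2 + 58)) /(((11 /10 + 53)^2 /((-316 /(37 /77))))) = -965980400 /10829197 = -89.20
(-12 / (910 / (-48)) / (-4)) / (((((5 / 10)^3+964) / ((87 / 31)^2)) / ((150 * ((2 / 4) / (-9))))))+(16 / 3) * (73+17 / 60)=1318177908316 / 3372547815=390.86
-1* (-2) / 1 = 2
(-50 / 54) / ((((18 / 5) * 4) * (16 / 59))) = -7375 / 31104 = -0.24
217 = 217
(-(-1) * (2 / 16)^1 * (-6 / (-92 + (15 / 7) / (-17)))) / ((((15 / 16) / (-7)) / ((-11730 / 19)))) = 7816872 / 208297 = 37.53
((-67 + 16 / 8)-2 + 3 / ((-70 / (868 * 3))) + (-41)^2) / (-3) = -2504 / 5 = -500.80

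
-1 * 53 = -53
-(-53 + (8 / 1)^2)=-11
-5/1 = -5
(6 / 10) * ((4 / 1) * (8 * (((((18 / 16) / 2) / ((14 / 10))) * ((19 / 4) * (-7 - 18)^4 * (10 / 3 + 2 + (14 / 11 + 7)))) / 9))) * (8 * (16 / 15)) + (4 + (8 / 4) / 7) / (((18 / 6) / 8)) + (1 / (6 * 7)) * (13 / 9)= 184653691.12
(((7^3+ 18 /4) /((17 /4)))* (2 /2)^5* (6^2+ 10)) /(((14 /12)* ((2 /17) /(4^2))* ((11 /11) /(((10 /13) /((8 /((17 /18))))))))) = 10869800 /273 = 39816.12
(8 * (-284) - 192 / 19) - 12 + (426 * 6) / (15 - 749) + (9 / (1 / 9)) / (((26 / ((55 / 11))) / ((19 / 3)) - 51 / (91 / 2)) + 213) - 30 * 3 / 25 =-49167870205649 / 21369839315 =-2300.81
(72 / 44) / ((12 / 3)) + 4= 97 / 22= 4.41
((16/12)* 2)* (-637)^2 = 1082050.67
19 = 19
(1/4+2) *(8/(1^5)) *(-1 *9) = -162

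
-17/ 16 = -1.06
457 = 457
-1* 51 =-51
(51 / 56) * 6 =153 / 28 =5.46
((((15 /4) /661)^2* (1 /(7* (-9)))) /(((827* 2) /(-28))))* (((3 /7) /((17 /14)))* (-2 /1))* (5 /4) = -375 /49141378712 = -0.00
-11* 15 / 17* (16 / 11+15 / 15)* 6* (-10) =24300 / 17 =1429.41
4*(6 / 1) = 24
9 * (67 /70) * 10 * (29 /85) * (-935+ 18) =-2290797 /85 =-26950.55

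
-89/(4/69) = -6141/4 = -1535.25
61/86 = 0.71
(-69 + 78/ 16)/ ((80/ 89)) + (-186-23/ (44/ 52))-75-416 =-5459667/ 7040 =-775.52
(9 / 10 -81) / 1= -801 / 10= -80.10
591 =591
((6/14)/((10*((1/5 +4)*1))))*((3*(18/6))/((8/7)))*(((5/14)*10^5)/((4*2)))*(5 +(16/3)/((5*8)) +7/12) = 65625/32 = 2050.78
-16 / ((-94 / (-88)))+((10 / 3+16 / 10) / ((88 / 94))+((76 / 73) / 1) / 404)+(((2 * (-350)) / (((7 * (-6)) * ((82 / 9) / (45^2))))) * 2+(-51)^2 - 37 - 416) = 9546.83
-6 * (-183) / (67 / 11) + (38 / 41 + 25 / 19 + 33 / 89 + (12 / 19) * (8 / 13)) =11067224492 / 60387301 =183.27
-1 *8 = -8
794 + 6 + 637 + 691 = 2128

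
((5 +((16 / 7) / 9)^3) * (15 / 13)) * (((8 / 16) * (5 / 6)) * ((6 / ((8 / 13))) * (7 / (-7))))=-31358275 / 1333584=-23.51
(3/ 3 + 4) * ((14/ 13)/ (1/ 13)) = 70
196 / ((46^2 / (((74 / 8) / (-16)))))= -1813 / 33856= -0.05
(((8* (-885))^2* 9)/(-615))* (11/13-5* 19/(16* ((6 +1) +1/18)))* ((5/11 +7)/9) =-50961840/18161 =-2806.11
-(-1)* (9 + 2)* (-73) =-803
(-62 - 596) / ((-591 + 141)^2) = -329 / 101250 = -0.00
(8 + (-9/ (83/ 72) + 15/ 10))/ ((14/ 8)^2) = 2248/ 4067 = 0.55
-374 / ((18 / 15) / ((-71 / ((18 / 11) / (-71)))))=-51846685 / 54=-960123.80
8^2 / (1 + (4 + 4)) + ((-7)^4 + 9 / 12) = 86719 / 36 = 2408.86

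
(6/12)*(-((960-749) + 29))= -120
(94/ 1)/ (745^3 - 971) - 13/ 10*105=-56441747177/ 413492654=-136.50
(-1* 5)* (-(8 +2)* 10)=500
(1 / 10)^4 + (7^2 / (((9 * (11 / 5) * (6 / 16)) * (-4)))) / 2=-0.82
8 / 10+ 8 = 44 / 5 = 8.80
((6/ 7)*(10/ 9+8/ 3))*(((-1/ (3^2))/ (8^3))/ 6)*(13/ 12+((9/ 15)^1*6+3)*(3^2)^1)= -61693/ 8709120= -0.01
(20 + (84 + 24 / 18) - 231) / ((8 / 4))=-377 / 6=-62.83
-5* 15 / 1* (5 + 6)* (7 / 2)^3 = -35371.88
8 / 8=1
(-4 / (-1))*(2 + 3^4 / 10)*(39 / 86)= 3939 / 215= 18.32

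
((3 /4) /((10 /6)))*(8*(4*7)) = 504 /5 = 100.80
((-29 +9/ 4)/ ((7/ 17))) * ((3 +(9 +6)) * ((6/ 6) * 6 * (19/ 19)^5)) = -7016.14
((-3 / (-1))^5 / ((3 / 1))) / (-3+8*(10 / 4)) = 81 / 17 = 4.76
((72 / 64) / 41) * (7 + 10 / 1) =153 / 328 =0.47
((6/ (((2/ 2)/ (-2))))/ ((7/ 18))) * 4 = -123.43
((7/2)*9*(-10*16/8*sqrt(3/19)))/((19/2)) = -1260*sqrt(57)/361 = -26.35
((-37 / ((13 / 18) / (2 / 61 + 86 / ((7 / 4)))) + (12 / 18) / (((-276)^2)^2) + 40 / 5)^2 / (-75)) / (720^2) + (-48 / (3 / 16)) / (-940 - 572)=0.01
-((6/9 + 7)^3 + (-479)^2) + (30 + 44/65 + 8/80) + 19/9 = -806804183/3510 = -229858.74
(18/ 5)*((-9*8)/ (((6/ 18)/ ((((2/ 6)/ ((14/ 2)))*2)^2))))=-1728/ 245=-7.05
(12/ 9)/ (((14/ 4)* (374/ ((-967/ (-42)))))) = 1934/ 82467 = 0.02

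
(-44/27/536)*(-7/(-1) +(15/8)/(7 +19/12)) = -16357/745308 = -0.02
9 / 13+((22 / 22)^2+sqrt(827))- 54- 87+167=360 / 13+sqrt(827)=56.45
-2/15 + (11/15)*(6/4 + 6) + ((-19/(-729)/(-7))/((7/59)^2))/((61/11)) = 811295239/152528670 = 5.32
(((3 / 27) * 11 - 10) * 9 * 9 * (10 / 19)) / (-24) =1185 / 76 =15.59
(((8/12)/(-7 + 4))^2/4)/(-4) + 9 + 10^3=326915/324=1009.00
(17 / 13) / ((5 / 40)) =10.46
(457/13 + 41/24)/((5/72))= 34503/65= 530.82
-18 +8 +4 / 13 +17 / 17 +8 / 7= -687 / 91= -7.55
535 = 535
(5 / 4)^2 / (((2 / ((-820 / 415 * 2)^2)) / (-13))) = -1092650 / 6889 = -158.61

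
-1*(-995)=995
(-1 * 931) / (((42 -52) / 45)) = 8379 / 2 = 4189.50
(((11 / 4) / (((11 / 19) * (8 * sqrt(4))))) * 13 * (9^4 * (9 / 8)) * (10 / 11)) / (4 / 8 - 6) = -72925515 / 15488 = -4708.52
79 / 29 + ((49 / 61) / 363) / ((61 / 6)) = 35571881 / 13056989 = 2.72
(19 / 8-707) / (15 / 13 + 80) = -73281 / 8440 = -8.68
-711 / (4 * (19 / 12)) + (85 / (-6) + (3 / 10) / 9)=-36023 / 285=-126.40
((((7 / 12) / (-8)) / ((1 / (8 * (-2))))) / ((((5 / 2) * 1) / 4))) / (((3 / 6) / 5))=56 / 3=18.67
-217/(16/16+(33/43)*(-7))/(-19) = -9331/3572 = -2.61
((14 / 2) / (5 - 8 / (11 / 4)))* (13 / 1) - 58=-333 / 23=-14.48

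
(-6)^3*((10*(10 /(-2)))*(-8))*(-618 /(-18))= -2966400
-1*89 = -89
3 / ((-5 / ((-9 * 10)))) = 54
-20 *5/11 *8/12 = -200/33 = -6.06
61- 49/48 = 2879/48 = 59.98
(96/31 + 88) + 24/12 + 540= 19626/31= 633.10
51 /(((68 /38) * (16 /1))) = 57 /32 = 1.78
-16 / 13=-1.23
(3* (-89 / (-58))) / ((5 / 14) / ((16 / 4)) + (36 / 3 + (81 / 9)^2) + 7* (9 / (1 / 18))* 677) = 7476 / 1246925209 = 0.00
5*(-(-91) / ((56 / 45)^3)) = 5923125 / 25088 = 236.09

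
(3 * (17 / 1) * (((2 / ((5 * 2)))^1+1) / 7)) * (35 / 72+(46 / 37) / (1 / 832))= 46866943 / 5180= 9047.67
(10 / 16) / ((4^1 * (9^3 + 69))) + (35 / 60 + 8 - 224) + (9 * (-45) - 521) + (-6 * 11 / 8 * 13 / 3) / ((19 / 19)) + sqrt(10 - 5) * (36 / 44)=-10020041 / 8512 + 9 * sqrt(5) / 11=-1175.34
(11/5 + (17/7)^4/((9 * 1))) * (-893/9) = -585186472/972405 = -601.79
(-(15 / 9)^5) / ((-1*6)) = 3125 / 1458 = 2.14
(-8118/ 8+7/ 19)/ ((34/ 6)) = -231279/ 1292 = -179.01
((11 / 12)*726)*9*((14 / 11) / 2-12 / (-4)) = 21780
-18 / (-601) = 18 / 601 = 0.03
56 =56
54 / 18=3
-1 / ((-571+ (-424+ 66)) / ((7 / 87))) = 7 / 80823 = 0.00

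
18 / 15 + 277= 1391 / 5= 278.20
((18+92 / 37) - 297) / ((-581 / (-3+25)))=225082 / 21497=10.47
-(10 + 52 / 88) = -233 / 22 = -10.59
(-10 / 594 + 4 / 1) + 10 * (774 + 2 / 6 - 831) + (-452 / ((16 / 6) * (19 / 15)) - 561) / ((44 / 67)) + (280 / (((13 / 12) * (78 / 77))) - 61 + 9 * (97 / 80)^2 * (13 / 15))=-43184584040683 / 30517344000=-1415.08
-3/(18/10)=-5/3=-1.67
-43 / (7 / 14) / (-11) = 86 / 11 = 7.82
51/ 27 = 17/ 9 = 1.89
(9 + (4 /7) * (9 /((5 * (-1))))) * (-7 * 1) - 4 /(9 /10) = -2711 /45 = -60.24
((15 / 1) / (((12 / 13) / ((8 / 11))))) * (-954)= -124020 / 11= -11274.55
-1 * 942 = -942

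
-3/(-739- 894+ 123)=3/1510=0.00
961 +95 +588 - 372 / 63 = 34400 / 21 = 1638.10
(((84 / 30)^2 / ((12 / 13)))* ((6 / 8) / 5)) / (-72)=-637 / 36000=-0.02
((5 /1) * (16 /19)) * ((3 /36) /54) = 10 /1539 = 0.01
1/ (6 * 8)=1/ 48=0.02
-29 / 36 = -0.81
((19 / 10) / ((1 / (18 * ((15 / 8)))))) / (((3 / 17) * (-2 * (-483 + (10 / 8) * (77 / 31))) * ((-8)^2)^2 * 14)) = 90117 / 13649477632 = 0.00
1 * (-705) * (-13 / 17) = 9165 / 17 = 539.12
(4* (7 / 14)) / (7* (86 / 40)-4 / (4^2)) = 5 / 37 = 0.14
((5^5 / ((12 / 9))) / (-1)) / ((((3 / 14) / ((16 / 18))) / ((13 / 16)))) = -7899.31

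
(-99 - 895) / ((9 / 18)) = -1988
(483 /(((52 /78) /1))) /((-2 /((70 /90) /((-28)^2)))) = -23 /64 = -0.36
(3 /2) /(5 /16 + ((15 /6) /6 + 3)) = 72 /179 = 0.40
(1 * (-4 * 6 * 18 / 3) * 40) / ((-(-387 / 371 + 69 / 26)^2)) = 2220.15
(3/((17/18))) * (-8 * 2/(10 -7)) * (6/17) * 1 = -1728/289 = -5.98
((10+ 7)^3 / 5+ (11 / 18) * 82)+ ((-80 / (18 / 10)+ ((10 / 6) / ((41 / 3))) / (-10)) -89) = 1106083 / 1230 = 899.25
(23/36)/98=23/3528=0.01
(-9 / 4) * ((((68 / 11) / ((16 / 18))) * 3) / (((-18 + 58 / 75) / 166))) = 1512675 / 3344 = 452.35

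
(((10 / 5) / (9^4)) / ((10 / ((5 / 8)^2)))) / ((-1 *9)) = -5 / 3779136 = -0.00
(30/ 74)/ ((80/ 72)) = 27/ 74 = 0.36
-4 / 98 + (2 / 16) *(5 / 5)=33 / 392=0.08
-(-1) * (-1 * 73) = -73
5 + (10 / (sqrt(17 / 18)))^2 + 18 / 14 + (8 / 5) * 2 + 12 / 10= 69358 / 595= 116.57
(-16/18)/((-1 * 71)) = 8/639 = 0.01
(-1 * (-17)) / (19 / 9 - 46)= -153 / 395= -0.39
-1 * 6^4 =-1296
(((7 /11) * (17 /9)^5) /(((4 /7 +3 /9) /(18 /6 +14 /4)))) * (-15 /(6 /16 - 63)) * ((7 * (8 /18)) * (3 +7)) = 5064913890400 /6182961741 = 819.17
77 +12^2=221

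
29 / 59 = 0.49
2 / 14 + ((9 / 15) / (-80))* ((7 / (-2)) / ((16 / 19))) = 15593 / 89600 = 0.17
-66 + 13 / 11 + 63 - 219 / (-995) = -17491 / 10945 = -1.60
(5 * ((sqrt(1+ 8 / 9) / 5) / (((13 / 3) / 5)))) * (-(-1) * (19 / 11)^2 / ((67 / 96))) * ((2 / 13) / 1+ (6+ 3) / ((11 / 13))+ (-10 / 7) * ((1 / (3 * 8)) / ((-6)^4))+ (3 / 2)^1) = 83.32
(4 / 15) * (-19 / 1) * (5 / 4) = -19 / 3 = -6.33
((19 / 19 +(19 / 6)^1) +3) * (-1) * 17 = -731 / 6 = -121.83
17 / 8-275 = -2183 / 8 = -272.88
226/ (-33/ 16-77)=-3616/ 1265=-2.86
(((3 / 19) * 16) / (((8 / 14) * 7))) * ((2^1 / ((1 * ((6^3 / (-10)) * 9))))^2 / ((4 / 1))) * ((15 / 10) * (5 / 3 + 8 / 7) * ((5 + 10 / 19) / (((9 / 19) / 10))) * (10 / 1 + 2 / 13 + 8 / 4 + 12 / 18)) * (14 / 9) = 64531250 / 393797781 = 0.16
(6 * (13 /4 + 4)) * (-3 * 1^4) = -261 /2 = -130.50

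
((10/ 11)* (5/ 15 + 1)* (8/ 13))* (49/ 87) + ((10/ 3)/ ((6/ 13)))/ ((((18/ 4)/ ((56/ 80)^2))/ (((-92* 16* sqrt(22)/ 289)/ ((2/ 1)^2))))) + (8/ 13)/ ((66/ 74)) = 41432/ 37323 - 117208* sqrt(22)/ 117045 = -3.59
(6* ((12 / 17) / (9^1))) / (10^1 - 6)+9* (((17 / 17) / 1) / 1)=155 / 17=9.12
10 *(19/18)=95/9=10.56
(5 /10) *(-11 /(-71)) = 0.08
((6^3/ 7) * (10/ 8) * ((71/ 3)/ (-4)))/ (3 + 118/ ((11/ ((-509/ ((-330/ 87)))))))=-0.16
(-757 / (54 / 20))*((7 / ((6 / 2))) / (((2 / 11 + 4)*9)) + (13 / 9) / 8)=-4560925 / 67068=-68.00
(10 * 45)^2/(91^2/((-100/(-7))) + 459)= 20250000/103867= 194.96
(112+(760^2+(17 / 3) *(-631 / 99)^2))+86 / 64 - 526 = 543289862569 / 940896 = 577417.55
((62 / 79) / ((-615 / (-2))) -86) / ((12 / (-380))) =79385534 / 29151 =2723.25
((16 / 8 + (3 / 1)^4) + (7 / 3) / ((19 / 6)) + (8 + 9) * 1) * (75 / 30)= 4785 / 19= 251.84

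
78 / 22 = 3.55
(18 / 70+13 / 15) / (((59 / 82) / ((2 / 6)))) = 164 / 315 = 0.52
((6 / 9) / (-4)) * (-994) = 497 / 3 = 165.67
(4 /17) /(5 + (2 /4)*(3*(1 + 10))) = 8 /731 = 0.01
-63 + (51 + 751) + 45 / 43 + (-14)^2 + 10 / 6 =120965 / 129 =937.71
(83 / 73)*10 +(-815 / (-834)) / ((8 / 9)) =2024405 / 162352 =12.47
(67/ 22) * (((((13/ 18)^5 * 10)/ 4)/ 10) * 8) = 24876631/ 20785248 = 1.20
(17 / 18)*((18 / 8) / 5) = 17 / 40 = 0.42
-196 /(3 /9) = -588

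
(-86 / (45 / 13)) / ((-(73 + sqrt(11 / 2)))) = 0.33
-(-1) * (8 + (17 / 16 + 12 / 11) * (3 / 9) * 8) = 13.74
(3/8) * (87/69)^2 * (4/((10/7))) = 17661/10580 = 1.67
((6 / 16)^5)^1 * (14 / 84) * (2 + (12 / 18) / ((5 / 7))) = 297 / 81920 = 0.00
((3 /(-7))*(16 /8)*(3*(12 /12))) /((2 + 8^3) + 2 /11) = -99 /19796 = -0.01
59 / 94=0.63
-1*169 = -169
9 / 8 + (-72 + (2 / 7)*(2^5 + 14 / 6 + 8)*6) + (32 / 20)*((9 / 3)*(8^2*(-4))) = -343589 / 280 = -1227.10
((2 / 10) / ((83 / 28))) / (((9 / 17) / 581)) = 3332 / 45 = 74.04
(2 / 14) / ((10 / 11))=11 / 70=0.16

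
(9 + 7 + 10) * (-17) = -442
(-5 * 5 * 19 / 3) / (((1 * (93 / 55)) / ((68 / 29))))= -1776500 / 8091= -219.56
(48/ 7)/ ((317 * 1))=48/ 2219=0.02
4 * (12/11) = 48/11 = 4.36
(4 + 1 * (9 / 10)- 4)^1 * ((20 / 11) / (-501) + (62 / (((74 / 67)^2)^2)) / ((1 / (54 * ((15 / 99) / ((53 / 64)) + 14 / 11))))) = 10756978908223161 / 3649403782420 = 2947.60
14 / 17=0.82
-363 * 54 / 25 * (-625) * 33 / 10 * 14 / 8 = 11320155 / 4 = 2830038.75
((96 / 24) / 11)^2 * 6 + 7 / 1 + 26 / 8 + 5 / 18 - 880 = -3783965 / 4356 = -868.68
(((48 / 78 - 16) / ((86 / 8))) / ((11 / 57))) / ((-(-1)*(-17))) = 45600 / 104533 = 0.44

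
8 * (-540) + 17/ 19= -82063/ 19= -4319.11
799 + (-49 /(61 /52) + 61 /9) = 419440 /549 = 764.01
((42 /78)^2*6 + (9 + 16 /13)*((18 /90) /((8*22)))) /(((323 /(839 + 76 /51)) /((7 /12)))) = 15629804939 /5879674944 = 2.66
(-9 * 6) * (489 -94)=-21330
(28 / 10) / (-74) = -0.04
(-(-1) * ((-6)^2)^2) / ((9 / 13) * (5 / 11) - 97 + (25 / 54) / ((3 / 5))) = -30023136 / 2221937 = -13.51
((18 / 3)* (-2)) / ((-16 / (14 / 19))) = 21 / 38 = 0.55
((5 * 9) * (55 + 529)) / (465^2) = 584 / 4805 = 0.12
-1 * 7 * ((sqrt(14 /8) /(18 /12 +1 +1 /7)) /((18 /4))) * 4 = -392 * sqrt(7) /333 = -3.11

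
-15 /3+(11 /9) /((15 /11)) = -554 /135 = -4.10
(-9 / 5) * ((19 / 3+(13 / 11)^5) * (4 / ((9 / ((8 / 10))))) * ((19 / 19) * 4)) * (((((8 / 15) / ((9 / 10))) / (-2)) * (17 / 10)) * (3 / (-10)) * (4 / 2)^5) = -290633383936 / 2717735625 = -106.94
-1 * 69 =-69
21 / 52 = 0.40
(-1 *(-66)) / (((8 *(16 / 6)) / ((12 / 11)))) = 27 / 8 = 3.38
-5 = -5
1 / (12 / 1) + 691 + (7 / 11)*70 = 97103 / 132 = 735.63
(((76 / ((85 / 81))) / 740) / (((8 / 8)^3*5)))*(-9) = -13851 / 78625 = -0.18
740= 740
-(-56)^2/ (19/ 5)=-15680/ 19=-825.26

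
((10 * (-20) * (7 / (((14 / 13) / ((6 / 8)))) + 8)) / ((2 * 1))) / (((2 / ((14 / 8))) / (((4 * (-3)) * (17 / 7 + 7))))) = 254925 / 2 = 127462.50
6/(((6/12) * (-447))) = -4/149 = -0.03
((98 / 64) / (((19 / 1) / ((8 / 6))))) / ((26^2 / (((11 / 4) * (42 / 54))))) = 3773 / 11097216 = 0.00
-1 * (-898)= 898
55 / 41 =1.34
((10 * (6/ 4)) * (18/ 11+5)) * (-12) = -13140/ 11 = -1194.55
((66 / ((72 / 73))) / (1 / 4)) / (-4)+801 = 8809 / 12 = 734.08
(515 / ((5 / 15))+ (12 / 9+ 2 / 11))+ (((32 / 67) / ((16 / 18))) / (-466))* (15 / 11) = 796706575 / 515163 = 1546.51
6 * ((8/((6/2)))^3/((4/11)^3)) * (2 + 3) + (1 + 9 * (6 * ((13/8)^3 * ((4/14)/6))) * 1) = 191006245/16128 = 11843.15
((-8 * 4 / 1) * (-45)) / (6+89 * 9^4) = 96 / 38929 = 0.00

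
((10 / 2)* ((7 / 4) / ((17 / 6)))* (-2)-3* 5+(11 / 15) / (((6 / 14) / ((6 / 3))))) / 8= -6791 / 3060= -2.22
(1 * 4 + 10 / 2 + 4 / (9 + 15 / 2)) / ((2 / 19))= 5795 / 66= 87.80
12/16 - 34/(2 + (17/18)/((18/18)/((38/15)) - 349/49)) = -14704071/838636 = -17.53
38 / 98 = 19 / 49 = 0.39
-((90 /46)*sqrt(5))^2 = -10125 /529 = -19.14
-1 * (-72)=72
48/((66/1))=8/11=0.73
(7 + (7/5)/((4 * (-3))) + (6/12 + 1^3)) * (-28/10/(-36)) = 3521/5400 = 0.65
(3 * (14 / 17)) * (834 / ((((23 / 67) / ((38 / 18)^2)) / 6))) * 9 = 564814824 / 391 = 1444539.19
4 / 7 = 0.57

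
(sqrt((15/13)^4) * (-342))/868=-38475/73346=-0.52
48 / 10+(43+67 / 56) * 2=13047 / 140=93.19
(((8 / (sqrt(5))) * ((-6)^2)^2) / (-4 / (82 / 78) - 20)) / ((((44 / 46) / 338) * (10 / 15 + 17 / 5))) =-309809448 * sqrt(5) / 40931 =-16924.95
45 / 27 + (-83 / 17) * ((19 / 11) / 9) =1228 / 1683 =0.73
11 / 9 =1.22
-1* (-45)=45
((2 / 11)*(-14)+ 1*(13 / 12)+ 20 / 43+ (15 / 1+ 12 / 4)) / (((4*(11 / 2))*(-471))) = -96509 / 58814712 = -0.00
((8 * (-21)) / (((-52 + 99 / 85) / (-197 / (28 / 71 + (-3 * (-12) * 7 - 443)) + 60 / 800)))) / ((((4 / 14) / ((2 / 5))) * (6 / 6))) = 499865807 / 97460155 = 5.13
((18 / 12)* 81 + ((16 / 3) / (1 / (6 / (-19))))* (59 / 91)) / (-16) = -416371 / 55328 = -7.53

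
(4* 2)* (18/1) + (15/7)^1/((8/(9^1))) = 8199/56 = 146.41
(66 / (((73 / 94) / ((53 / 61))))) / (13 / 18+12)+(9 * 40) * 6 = 2208550536 / 1019737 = 2165.80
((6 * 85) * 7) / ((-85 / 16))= -672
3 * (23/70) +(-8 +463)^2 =14491819/70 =207025.99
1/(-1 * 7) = -1/7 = -0.14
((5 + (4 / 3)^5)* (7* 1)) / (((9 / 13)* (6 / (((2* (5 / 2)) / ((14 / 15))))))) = 727675 / 8748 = 83.18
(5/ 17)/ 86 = 5/ 1462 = 0.00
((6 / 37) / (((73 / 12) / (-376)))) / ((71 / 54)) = -1461888 / 191771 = -7.62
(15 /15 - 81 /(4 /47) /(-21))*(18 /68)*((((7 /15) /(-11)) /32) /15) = -1297 /1196800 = -0.00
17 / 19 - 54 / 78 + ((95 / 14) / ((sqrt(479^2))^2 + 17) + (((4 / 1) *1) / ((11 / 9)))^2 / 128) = 0.29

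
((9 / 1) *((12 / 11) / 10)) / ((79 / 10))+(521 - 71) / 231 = 1146 / 553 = 2.07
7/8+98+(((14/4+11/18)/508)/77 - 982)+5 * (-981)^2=3387312361199/704088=4810921.88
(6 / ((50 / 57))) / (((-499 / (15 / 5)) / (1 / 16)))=-513 / 199600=-0.00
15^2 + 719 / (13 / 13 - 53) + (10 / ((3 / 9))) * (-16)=-13979 / 52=-268.83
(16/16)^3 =1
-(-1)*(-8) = -8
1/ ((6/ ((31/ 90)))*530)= 31/ 286200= 0.00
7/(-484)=-7/484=-0.01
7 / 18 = 0.39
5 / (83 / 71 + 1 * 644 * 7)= 355 / 320151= 0.00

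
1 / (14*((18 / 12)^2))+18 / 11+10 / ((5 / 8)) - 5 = 8779 / 693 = 12.67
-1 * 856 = -856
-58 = -58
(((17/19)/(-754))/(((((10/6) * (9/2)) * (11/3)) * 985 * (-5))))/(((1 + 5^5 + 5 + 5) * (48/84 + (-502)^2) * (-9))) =-17/13800374055756288000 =-0.00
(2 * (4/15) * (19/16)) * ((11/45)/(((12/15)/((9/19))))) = 11/120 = 0.09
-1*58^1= -58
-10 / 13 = -0.77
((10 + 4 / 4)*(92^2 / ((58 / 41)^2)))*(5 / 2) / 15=19563478 / 2523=7754.05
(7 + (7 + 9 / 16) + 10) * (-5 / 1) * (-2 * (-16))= -3930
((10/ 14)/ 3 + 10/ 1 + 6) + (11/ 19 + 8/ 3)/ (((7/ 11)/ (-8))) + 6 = -18.56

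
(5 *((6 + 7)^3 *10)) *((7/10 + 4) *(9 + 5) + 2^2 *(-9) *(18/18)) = 3273530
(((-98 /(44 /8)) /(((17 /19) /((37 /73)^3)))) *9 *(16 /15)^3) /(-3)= 772635738112 /81839451375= 9.44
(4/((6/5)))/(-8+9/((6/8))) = 5/6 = 0.83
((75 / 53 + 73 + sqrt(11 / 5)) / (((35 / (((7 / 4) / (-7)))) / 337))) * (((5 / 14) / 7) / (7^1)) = -166141 / 127253 - 337 * sqrt(55) / 96040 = -1.33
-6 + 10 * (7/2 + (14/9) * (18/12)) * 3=169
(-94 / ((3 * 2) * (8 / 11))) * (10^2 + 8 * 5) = -18095 / 6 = -3015.83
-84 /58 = -42 /29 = -1.45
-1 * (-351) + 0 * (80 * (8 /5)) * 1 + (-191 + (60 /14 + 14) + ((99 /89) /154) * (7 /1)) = 222207 /1246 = 178.34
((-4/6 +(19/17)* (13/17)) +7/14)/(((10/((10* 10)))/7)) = 41755/867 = 48.16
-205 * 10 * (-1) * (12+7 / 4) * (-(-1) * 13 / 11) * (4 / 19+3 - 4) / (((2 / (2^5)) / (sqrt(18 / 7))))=-23985000 * sqrt(14) / 133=-674764.30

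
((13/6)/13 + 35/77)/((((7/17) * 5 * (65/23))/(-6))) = -16031/25025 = -0.64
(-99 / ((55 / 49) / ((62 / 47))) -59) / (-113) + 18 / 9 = 3.55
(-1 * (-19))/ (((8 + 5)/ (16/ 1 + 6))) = 418/ 13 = 32.15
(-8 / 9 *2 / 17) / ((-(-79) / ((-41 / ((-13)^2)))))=656 / 2042703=0.00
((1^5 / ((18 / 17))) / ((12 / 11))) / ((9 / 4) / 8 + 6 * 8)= 748 / 41715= 0.02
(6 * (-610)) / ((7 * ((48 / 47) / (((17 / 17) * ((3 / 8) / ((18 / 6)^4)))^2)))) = -14335 / 1306368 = -0.01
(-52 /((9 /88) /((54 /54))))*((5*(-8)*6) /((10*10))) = 18304 /15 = 1220.27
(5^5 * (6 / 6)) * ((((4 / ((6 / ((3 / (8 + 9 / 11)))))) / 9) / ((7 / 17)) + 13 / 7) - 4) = -39753125 / 6111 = -6505.18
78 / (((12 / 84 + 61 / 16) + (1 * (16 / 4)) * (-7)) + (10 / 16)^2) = -34944 / 10597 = -3.30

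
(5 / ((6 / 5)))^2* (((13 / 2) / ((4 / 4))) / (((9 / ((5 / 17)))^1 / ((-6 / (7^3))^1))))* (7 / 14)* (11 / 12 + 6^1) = -3371875 / 15113952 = -0.22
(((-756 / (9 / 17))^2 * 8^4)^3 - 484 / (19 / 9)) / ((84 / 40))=36904679223289082623388937078600 / 133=277478791152549493408939400000.00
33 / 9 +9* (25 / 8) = 763 / 24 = 31.79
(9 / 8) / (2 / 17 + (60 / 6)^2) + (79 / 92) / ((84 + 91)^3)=819996067 / 72973250000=0.01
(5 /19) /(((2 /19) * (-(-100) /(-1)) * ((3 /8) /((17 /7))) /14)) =-34 /15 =-2.27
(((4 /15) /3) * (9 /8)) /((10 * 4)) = 1 /400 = 0.00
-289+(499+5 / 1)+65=280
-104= -104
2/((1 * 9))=2/9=0.22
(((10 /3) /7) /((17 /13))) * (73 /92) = 4745 /16422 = 0.29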